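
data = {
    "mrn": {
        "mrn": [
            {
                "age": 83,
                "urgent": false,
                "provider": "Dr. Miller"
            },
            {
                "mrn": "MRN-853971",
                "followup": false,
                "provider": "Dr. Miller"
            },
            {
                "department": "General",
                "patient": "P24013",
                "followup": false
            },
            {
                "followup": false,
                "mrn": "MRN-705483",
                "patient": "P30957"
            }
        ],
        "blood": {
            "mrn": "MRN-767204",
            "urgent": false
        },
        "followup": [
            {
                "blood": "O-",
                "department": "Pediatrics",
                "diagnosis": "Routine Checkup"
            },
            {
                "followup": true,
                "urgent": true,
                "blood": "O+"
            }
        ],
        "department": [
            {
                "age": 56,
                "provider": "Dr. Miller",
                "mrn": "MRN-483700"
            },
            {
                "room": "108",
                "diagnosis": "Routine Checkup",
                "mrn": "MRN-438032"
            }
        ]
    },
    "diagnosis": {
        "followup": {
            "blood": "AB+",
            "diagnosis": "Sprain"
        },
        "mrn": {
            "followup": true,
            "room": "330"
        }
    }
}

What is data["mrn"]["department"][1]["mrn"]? "MRN-438032"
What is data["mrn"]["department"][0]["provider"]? "Dr. Miller"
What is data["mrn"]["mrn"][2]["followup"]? False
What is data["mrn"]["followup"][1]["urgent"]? True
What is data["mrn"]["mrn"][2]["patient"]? "P24013"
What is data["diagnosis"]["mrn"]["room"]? "330"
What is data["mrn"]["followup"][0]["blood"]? "O-"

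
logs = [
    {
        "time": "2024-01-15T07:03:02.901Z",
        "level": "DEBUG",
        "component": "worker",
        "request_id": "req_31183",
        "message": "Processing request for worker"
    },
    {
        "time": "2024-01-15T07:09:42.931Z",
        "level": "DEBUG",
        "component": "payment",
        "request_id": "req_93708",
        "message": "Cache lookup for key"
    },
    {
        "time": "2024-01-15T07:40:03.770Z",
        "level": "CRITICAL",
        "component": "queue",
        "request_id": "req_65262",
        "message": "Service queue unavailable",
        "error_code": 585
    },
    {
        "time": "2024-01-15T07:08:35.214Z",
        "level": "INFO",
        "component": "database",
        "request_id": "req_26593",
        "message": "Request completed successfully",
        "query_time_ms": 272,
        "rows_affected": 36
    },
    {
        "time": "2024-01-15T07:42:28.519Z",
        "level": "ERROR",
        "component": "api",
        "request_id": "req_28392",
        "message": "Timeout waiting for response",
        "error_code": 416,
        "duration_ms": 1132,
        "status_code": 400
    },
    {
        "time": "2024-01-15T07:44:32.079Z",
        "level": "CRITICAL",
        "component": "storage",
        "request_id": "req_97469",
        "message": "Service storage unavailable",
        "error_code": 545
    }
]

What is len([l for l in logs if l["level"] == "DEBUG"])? 2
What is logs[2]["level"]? "CRITICAL"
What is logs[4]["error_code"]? 416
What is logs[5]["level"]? "CRITICAL"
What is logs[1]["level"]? "DEBUG"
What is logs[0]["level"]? "DEBUG"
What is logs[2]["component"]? "queue"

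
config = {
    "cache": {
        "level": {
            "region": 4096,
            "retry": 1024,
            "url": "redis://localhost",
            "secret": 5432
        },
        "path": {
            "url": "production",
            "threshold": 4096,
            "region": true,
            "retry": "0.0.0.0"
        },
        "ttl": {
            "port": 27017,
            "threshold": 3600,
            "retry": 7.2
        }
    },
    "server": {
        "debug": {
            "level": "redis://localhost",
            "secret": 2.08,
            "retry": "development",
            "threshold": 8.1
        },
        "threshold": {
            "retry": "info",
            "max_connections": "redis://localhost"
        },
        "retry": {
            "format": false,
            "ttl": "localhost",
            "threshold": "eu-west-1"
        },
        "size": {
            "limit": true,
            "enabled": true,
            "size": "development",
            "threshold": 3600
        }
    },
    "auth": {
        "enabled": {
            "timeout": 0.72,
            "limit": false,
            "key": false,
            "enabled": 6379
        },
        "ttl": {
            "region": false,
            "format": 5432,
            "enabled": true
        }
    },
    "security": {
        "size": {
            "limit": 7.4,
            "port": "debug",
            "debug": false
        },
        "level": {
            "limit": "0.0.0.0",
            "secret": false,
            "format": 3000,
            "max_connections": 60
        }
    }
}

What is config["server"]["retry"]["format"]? False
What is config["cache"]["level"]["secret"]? 5432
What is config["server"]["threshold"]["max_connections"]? "redis://localhost"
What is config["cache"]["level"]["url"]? "redis://localhost"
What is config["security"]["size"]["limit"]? 7.4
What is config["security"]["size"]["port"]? "debug"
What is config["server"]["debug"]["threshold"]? 8.1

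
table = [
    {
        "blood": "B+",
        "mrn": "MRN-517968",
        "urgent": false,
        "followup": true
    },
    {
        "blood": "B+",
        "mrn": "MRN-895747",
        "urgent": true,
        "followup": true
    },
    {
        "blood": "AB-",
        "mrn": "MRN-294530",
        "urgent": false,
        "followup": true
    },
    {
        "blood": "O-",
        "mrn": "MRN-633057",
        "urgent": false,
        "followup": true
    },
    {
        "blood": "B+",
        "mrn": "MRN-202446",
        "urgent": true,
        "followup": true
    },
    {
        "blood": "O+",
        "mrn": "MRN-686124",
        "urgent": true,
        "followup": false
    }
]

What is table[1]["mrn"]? "MRN-895747"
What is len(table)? 6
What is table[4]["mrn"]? "MRN-202446"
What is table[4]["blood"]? "B+"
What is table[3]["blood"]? "O-"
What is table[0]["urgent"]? False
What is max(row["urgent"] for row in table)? True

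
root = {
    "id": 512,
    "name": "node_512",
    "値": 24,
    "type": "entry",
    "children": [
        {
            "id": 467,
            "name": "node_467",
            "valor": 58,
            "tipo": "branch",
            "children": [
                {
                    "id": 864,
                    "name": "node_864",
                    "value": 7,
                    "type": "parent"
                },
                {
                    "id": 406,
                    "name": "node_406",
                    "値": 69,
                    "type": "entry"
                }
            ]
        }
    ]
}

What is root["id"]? 512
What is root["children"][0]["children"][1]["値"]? 69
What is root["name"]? "node_512"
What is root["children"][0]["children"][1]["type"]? "entry"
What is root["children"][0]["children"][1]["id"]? 406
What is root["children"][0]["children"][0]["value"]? 7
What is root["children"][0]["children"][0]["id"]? 864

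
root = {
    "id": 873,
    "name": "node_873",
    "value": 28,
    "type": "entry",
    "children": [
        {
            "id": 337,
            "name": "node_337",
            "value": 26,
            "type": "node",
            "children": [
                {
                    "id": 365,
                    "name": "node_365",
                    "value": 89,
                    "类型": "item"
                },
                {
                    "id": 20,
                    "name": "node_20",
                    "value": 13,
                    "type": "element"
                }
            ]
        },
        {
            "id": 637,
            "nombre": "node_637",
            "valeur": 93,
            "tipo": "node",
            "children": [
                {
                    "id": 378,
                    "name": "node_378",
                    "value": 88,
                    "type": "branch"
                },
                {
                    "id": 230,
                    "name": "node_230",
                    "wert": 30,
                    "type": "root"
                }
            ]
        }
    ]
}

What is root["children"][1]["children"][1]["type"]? "root"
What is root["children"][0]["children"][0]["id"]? 365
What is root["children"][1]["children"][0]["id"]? 378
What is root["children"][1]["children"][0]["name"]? "node_378"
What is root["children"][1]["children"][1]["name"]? "node_230"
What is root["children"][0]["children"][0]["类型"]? "item"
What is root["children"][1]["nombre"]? "node_637"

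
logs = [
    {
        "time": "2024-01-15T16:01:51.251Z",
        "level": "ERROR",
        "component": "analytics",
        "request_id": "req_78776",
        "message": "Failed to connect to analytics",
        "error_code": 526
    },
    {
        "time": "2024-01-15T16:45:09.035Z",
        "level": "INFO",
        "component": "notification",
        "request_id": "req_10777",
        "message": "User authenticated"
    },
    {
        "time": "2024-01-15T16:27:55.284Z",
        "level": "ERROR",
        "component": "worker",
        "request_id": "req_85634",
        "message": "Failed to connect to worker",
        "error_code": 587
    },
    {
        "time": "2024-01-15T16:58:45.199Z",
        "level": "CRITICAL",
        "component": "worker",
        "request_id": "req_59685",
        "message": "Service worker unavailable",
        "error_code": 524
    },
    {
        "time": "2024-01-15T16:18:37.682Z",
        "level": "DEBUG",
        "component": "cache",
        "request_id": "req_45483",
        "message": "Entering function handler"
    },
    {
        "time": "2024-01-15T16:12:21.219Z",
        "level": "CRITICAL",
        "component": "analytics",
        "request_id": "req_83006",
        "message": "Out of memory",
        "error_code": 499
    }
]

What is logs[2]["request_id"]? "req_85634"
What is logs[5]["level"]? "CRITICAL"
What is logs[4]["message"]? "Entering function handler"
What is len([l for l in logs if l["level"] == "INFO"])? 1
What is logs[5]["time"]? "2024-01-15T16:12:21.219Z"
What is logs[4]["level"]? "DEBUG"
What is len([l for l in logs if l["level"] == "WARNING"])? 0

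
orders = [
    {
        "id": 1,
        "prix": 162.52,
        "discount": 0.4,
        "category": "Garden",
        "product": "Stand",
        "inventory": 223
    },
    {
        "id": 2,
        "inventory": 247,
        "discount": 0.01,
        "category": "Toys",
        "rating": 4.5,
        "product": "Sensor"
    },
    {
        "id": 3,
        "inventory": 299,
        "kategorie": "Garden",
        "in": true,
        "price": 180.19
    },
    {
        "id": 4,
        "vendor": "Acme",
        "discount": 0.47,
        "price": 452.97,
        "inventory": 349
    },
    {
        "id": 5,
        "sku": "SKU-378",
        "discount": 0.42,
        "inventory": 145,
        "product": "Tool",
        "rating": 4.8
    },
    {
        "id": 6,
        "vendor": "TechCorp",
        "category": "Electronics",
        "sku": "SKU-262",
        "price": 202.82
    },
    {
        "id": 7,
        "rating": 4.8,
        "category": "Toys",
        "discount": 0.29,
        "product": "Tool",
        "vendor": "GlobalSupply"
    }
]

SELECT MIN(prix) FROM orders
162.52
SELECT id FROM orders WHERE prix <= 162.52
[1]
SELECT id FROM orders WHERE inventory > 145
[1, 2, 3, 4]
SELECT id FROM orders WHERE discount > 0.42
[4]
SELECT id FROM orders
[1, 2, 3, 4, 5, 6, 7]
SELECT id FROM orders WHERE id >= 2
[2, 3, 4, 5, 6, 7]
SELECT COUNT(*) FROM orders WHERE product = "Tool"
2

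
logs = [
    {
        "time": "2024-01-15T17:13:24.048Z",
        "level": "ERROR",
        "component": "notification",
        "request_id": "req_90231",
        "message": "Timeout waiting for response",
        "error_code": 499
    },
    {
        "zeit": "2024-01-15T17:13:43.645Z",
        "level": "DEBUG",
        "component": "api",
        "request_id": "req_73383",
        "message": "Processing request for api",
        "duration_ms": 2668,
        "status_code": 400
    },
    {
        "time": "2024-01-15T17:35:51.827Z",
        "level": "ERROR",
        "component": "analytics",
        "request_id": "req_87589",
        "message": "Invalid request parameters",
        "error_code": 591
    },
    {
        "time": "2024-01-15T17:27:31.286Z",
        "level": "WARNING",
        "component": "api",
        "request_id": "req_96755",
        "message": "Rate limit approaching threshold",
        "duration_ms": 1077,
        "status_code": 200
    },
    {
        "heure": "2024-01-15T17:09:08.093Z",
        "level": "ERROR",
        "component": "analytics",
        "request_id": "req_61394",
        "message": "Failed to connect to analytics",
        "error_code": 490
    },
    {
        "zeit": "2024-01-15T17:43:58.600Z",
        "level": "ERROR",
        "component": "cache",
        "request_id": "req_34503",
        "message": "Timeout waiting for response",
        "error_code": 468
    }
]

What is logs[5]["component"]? "cache"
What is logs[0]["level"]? "ERROR"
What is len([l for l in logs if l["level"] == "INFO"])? 0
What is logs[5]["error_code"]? 468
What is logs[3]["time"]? "2024-01-15T17:27:31.286Z"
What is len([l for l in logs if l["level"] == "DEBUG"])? 1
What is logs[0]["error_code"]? 499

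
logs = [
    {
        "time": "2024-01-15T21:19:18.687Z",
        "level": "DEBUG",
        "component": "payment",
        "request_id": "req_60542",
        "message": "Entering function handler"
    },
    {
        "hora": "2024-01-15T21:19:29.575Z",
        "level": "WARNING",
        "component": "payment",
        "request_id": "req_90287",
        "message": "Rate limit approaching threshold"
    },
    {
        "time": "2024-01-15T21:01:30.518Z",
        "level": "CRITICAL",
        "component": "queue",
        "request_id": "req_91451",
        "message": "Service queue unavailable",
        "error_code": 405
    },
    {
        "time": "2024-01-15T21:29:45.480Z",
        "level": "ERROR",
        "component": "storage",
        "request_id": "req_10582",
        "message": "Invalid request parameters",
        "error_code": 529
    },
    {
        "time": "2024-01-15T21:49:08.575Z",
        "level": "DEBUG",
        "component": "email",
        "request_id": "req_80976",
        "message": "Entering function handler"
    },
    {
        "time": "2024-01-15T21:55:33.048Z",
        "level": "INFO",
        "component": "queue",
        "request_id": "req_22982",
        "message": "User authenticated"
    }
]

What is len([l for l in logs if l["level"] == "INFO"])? 1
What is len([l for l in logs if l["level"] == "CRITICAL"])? 1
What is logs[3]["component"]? "storage"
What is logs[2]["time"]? "2024-01-15T21:01:30.518Z"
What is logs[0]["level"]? "DEBUG"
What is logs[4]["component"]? "email"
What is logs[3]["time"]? "2024-01-15T21:29:45.480Z"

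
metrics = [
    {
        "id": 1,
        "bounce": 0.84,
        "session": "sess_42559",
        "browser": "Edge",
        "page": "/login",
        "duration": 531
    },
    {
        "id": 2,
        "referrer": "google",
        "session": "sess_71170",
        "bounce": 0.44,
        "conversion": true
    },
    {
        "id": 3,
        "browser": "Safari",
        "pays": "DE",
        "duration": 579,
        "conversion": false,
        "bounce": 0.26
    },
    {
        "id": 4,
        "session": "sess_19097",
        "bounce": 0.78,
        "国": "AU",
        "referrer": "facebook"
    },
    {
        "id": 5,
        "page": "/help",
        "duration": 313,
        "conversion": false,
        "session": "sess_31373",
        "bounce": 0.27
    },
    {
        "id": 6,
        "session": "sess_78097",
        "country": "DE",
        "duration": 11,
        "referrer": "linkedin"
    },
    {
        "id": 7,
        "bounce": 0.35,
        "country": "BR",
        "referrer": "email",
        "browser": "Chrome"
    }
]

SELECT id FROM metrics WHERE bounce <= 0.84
[1, 2, 3, 4, 5, 7]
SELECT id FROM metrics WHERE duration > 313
[1, 3]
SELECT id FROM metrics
[1, 2, 3, 4, 5, 6, 7]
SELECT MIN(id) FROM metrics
1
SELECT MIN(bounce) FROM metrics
0.26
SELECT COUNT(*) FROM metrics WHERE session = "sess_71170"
1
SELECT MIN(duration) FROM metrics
11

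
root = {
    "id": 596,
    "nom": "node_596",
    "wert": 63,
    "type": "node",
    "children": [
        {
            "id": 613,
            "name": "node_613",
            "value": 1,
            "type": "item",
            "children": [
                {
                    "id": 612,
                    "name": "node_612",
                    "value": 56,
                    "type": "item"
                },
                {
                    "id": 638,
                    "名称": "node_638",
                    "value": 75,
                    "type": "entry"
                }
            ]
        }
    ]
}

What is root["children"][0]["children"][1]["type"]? "entry"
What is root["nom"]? "node_596"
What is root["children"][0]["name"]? "node_613"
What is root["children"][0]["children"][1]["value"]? 75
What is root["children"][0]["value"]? 1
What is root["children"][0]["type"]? "item"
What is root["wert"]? 63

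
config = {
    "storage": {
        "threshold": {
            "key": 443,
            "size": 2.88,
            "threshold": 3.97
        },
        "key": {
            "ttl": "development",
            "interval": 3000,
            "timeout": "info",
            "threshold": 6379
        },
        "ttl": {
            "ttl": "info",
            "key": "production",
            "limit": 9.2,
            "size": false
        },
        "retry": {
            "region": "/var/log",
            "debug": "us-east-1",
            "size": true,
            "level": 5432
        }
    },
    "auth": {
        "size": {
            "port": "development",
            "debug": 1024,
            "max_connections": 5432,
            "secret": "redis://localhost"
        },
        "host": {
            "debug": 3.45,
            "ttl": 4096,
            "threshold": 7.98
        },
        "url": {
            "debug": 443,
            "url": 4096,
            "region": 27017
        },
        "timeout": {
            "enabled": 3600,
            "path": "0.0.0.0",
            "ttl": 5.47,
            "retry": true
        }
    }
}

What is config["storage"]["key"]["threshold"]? 6379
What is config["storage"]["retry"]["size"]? True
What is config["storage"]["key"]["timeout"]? "info"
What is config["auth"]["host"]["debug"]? 3.45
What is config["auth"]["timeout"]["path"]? "0.0.0.0"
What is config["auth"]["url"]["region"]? 27017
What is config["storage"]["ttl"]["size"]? False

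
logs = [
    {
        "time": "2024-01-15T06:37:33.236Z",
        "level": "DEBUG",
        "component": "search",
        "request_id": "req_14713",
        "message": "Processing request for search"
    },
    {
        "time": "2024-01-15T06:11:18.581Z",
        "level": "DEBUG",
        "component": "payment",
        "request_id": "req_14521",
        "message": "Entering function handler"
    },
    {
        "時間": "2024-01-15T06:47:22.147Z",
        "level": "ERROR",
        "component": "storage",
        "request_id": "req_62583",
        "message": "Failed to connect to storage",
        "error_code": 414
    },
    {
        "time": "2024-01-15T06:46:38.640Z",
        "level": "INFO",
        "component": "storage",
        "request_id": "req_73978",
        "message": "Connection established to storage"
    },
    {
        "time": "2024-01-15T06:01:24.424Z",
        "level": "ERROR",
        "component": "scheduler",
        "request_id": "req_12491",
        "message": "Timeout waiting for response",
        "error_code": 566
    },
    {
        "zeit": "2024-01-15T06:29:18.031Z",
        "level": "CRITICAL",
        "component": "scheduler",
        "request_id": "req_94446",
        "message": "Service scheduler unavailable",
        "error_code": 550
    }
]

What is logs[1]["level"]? "DEBUG"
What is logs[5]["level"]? "CRITICAL"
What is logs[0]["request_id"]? "req_14713"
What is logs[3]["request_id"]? "req_73978"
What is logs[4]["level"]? "ERROR"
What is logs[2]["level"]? "ERROR"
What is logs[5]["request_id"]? "req_94446"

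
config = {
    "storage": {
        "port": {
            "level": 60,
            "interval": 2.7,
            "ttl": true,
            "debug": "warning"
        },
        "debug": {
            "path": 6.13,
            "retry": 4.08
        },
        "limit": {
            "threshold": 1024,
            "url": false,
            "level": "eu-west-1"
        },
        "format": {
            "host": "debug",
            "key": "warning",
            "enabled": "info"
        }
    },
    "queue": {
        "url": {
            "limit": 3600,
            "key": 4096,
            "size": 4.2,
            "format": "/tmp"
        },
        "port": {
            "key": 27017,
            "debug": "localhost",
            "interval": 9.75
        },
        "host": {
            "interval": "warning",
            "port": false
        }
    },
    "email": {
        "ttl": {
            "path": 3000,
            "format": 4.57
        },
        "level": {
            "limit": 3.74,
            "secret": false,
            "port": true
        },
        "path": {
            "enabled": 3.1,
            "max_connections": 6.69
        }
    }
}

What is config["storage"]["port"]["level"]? 60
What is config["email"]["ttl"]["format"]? 4.57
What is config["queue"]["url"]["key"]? 4096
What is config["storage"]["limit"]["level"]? "eu-west-1"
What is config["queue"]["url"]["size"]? 4.2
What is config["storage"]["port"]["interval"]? 2.7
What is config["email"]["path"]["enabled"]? 3.1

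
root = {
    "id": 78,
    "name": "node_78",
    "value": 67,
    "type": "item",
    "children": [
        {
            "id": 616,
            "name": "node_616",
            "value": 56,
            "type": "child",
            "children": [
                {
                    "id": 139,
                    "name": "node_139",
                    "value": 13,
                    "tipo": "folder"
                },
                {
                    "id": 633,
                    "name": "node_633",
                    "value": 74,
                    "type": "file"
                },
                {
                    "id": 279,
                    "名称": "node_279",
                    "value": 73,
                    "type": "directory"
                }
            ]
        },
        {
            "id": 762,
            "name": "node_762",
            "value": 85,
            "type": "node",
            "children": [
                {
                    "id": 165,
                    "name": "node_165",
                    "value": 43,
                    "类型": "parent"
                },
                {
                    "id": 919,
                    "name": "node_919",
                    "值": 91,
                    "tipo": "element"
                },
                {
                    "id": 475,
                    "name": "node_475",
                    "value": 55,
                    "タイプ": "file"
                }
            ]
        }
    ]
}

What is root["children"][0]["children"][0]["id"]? 139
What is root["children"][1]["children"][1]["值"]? 91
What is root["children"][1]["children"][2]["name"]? "node_475"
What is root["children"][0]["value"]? 56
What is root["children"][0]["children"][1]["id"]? 633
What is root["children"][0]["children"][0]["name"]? "node_139"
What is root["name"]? "node_78"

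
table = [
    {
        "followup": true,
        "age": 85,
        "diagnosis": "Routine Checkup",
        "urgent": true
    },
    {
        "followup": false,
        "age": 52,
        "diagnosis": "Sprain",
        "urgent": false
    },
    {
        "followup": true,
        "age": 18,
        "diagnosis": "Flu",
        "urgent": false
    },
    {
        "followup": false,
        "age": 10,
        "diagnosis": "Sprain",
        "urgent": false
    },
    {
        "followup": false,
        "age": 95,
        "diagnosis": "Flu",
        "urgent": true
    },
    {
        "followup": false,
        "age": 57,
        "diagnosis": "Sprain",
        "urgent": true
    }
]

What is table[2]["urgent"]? False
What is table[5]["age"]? 57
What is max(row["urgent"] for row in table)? True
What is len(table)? 6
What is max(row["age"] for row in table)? 95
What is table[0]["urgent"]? True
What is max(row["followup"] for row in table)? True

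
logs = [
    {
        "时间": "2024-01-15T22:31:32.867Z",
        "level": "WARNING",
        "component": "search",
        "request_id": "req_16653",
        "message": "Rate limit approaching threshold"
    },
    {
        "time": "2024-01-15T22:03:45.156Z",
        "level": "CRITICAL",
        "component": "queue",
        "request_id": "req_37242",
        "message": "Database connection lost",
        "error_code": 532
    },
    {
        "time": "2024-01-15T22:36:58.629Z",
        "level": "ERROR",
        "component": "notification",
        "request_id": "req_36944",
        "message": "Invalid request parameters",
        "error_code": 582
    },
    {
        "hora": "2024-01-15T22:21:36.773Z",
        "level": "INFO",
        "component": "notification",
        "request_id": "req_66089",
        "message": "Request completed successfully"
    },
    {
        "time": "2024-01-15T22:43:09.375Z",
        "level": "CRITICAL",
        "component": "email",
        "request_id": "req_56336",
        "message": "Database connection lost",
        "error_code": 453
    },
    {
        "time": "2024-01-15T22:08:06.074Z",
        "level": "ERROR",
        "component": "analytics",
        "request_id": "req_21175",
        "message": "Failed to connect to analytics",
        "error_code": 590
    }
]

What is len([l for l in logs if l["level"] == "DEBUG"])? 0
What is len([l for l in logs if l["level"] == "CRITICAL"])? 2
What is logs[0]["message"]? "Rate limit approaching threshold"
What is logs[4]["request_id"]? "req_56336"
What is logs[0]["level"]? "WARNING"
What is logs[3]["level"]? "INFO"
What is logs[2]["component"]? "notification"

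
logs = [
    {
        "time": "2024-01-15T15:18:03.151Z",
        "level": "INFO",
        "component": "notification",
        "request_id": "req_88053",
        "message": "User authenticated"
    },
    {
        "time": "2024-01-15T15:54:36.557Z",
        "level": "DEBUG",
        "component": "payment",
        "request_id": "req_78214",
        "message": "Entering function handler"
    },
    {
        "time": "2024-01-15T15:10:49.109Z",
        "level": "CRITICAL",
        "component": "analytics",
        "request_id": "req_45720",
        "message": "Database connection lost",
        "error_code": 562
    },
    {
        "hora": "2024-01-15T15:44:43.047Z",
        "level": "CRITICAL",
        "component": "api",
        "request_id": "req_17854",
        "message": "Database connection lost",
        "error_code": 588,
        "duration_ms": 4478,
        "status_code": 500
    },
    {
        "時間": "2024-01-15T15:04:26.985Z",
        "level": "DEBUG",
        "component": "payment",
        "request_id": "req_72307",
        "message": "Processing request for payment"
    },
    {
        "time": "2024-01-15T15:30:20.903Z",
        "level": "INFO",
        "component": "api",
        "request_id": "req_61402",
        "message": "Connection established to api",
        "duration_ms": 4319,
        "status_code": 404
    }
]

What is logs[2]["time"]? "2024-01-15T15:10:49.109Z"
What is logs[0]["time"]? "2024-01-15T15:18:03.151Z"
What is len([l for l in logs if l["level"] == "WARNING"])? 0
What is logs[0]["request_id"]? "req_88053"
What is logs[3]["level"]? "CRITICAL"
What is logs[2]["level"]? "CRITICAL"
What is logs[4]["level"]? "DEBUG"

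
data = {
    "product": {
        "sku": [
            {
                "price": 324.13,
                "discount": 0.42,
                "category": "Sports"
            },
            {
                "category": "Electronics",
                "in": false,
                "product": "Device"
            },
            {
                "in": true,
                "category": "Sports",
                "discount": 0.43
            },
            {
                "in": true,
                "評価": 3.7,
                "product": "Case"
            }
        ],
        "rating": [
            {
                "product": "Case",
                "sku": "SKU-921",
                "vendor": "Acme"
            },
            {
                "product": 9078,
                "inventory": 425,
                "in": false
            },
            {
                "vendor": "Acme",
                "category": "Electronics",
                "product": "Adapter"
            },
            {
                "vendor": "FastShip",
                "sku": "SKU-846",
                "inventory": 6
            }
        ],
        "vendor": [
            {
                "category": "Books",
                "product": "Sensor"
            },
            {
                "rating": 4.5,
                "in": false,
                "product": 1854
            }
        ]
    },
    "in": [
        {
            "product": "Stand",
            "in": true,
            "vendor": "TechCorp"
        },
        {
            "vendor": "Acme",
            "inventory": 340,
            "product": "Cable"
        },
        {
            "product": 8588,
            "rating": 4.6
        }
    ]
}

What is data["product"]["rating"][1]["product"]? 9078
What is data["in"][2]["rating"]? 4.6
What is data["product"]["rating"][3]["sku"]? "SKU-846"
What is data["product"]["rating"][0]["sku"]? "SKU-921"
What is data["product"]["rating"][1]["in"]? False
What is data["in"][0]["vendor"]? "TechCorp"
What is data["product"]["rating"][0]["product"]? "Case"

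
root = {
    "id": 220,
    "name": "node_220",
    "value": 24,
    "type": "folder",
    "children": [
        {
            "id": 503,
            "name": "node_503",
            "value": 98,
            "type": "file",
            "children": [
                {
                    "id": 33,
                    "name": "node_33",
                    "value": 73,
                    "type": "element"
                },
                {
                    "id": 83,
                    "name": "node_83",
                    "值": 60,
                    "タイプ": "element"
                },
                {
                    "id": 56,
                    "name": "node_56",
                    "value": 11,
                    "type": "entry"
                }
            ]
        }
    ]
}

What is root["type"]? "folder"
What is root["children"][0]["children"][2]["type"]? "entry"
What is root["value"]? 24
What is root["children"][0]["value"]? 98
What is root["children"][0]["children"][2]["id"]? 56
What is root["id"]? 220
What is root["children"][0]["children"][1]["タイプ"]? "element"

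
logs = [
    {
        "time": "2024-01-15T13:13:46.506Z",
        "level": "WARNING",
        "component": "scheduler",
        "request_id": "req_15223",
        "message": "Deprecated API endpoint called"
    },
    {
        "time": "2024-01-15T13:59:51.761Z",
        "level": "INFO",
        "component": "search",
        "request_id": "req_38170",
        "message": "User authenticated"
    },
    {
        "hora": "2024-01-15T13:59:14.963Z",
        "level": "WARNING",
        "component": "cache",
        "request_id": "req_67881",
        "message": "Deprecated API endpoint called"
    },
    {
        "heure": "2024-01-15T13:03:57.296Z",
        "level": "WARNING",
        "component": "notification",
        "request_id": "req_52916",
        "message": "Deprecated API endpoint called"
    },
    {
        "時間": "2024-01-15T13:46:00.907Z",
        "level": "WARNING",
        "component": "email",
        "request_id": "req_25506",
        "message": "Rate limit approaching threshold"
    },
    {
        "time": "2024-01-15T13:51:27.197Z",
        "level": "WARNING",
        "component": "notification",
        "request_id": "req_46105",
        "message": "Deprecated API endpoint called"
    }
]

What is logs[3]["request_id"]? "req_52916"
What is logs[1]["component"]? "search"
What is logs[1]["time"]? "2024-01-15T13:59:51.761Z"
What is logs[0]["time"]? "2024-01-15T13:13:46.506Z"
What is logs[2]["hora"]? "2024-01-15T13:59:14.963Z"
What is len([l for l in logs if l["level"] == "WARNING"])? 5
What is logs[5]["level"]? "WARNING"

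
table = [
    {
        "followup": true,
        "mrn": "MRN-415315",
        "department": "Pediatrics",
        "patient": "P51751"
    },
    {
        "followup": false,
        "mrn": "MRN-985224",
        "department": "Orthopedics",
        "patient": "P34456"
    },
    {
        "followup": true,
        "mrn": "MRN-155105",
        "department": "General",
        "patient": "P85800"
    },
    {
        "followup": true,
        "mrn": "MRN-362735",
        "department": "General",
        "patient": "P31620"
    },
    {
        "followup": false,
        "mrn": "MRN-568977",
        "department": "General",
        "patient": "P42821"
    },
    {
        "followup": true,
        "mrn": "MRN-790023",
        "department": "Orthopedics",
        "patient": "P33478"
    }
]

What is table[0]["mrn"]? "MRN-415315"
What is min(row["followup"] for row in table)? False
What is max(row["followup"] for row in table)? True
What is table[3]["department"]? "General"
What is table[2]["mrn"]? "MRN-155105"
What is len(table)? 6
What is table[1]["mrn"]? "MRN-985224"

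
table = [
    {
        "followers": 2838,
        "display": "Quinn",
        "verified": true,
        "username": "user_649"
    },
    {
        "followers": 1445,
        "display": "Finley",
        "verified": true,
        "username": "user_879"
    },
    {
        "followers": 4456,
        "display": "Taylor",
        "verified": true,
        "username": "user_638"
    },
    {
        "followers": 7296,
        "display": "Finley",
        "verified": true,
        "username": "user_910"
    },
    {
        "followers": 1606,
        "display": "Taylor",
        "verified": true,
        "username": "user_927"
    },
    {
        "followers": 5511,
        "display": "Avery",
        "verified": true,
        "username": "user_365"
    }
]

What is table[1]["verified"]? True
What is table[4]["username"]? "user_927"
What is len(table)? 6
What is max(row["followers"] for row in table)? 7296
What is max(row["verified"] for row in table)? True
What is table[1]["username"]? "user_879"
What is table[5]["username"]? "user_365"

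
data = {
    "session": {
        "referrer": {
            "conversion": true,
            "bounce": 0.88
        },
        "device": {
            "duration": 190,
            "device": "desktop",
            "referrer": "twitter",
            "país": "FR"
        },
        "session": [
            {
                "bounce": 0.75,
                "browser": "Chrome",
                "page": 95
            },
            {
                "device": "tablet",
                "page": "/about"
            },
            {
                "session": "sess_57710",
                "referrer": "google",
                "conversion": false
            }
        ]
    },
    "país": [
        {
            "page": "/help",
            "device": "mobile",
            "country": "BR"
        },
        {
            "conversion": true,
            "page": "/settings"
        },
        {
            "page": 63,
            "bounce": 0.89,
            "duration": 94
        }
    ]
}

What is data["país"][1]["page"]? "/settings"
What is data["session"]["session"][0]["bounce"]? 0.75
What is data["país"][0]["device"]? "mobile"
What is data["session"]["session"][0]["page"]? 95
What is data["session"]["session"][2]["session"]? "sess_57710"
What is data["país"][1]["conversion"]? True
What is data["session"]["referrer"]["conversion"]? True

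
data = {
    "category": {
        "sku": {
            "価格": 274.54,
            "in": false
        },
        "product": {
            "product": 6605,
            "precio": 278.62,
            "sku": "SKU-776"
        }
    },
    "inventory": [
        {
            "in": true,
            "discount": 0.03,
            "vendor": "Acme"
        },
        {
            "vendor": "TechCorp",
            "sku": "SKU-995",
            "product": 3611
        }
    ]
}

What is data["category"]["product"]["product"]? 6605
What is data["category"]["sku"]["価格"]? 274.54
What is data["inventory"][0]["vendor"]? "Acme"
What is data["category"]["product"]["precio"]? 278.62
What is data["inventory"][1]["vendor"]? "TechCorp"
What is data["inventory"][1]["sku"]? "SKU-995"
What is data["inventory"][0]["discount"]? 0.03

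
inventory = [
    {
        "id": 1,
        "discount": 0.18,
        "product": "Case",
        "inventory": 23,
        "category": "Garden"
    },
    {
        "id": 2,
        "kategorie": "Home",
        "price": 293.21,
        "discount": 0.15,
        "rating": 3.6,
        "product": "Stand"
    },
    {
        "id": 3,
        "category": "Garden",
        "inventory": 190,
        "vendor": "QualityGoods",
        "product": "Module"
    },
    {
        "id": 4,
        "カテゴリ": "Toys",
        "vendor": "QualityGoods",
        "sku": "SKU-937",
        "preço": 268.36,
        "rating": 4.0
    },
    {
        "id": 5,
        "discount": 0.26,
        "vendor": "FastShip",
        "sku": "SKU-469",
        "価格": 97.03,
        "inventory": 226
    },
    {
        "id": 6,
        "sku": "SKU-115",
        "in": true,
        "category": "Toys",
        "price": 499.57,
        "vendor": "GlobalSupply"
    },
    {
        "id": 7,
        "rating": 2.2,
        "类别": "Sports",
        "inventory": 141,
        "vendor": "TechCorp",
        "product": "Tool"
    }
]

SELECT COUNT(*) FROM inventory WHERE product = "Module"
1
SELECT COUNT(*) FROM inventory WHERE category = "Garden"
2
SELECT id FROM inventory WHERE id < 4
[1, 2, 3]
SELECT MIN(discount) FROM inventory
0.15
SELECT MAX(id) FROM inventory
7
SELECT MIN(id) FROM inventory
1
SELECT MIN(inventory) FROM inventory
23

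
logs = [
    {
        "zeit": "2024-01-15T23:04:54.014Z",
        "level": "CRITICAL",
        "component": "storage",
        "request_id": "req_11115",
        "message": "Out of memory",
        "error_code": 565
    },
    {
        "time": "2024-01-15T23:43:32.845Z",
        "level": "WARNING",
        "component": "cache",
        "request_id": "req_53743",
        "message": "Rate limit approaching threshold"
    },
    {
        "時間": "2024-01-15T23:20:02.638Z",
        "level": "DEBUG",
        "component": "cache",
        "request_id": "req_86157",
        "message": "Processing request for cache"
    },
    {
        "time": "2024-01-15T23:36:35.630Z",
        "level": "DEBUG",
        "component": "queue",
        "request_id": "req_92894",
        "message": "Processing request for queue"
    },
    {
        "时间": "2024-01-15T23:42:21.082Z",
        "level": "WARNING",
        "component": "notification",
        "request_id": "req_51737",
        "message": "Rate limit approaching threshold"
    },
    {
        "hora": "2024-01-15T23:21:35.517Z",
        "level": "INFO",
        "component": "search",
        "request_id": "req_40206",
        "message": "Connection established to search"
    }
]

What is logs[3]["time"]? "2024-01-15T23:36:35.630Z"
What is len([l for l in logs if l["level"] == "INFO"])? 1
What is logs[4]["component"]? "notification"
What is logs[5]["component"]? "search"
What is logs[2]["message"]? "Processing request for cache"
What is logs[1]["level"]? "WARNING"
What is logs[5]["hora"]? "2024-01-15T23:21:35.517Z"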